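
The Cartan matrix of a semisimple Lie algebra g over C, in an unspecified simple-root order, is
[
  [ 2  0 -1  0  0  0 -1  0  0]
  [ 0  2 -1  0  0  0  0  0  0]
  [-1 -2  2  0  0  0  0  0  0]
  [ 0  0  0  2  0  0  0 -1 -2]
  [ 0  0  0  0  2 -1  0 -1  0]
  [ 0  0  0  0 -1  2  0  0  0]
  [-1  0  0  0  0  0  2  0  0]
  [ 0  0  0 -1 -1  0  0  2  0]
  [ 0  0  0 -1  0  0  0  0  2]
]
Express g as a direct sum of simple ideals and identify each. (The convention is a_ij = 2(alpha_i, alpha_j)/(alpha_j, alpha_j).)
B4 + B5

The diagram associated to this matrix has two connected components: the simple roots {alpha_1, alpha_2, alpha_3, alpha_7} form a chain of 4 nodes with a double edge at one end; the terminal node there is the unique short simple root (B_4), and {alpha_4, alpha_5, alpha_6, alpha_8, alpha_9} form a chain of 5 nodes with a double edge at one end; the terminal node there is the unique short simple root (B_5). A semisimple Lie algebra decomposes uniquely as the direct sum of simple ideals, one per connected component of its Dynkin diagram, so g ≅ B_4 ⊕ B_5 (dimension 36 + 55 = 91).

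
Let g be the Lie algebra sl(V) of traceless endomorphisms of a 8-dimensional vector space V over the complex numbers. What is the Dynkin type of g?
This is sl(8), which has dimension 8^2 - 1 = 63 and rank 8 - 1 = 7 (a Cartan subalgebra is the diagonal traceless matrices). In the classification of classical Lie algebras, the special linear algebra sl(n+1) has type A_n; here n = 7, so the Dynkin diagram is a chain of 7 nodes with single edges (A_7). Hence the type is A_7.

type A_7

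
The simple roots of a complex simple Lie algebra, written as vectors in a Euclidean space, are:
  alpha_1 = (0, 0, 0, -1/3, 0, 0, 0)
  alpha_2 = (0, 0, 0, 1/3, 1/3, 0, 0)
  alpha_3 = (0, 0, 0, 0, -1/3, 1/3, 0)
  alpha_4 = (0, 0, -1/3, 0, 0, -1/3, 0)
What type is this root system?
type B_4

Compute the Cartan integers a_ij = 2(alpha_i, alpha_j)/(alpha_j, alpha_j); the resulting 4x4 Cartan matrix is
[[2, -1, 0, 0], [-2, 2, -1, 0], [0, -1, 2, -1], [0, 0, -1, 2]].
The roots have two lengths (squared-length ratio 2:1); the short ones are alpha_{1}. The associated Dynkin diagram is a chain of 4 nodes with a double edge at one end; the terminal node there is the unique short simple root (B_4), so the type is B_4 (the algebra so(9)).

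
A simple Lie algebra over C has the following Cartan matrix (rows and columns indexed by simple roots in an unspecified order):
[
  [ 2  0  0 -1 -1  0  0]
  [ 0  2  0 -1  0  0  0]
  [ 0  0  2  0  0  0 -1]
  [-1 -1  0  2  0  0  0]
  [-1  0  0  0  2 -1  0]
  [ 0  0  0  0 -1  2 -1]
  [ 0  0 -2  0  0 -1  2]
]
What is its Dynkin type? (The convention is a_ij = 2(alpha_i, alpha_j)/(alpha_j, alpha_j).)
The matrix has rank 7 with 2's on the diagonal. Reading the off-diagonal entries as Dynkin edges (a single edge where a_ij = a_ji = -1; a double or triple edge where a_ij * a_ji = 2 or 3), the diagram is a chain of 7 nodes with a double edge at one end; the terminal node there is the unique short simple root (B_7). One simple-root ordering that puts it in standard form is (alpha_2, alpha_4, alpha_1, alpha_5, alpha_6, alpha_7, alpha_3). So the algebra is type B_7, i.e. so(15).

B_7 (so(15))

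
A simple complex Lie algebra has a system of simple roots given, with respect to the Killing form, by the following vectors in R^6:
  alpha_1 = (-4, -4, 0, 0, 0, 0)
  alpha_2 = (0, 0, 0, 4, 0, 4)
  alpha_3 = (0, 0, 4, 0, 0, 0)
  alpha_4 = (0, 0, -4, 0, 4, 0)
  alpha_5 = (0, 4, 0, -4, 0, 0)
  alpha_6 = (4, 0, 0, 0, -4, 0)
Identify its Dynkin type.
B6

Compute the Cartan integers a_ij = 2(alpha_i, alpha_j)/(alpha_j, alpha_j); the resulting 6x6 Cartan matrix is
[[2, 0, 0, 0, -1, -1], [0, 2, 0, 0, -1, 0], [0, 0, 2, -1, 0, 0], [0, 0, -2, 2, 0, -1], [-1, -1, 0, 0, 2, 0], [-1, 0, 0, -1, 0, 2]].
The roots have two lengths (squared-length ratio 2:1); the short ones are alpha_{3}. The associated Dynkin diagram is a chain of 6 nodes with a double edge at one end; the terminal node there is the unique short simple root (B_6), so the type is B_6 (the algebra so(13)).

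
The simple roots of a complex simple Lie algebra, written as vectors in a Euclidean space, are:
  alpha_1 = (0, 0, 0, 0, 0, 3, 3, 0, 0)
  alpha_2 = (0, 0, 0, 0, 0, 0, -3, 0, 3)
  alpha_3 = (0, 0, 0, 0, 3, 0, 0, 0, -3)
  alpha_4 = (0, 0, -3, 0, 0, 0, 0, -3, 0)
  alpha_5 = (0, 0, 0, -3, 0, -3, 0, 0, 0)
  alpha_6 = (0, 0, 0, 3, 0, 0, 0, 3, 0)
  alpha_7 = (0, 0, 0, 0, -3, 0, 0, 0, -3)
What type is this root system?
Compute the Cartan integers a_ij = 2(alpha_i, alpha_j)/(alpha_j, alpha_j); the resulting 7x7 Cartan matrix is
[[2, -1, 0, 0, -1, 0, 0], [-1, 2, -1, 0, 0, 0, -1], [0, -1, 2, 0, 0, 0, 0], [0, 0, 0, 2, 0, -1, 0], [-1, 0, 0, 0, 2, -1, 0], [0, 0, 0, -1, -1, 2, 0], [0, -1, 0, 0, 0, 0, 2]].
All simple roots have the same length, so the diagram is simply laced. The associated Dynkin diagram is a chain of 5 nodes with a fork of two nodes at one end (D_7), so the type is D_7 (the algebra so(14)).

type D_7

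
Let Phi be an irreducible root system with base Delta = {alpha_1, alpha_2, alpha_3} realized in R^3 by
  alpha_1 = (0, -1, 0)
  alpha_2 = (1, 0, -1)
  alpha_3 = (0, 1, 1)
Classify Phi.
Compute the Cartan integers a_ij = 2(alpha_i, alpha_j)/(alpha_j, alpha_j); the resulting 3x3 Cartan matrix is
[[2, 0, -1], [0, 2, -1], [-2, -1, 2]].
The roots have two lengths (squared-length ratio 2:1); the short ones are alpha_{1}. The associated Dynkin diagram is a chain of 3 nodes with a double edge at one end; the terminal node there is the unique short simple root (B_3), so the type is B_3 (the algebra so(7)).

B_3 (so(7))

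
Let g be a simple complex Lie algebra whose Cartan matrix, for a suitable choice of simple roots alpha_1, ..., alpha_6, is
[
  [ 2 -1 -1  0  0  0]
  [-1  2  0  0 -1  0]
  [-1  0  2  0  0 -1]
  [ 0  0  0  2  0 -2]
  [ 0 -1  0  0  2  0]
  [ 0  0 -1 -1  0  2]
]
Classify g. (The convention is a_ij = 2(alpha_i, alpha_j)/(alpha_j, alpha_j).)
C_6

The matrix has rank 6 with 2's on the diagonal. Reading the off-diagonal entries as Dynkin edges (a single edge where a_ij = a_ji = -1; a double or triple edge where a_ij * a_ji = 2 or 3), the diagram is a chain of 6 nodes with a double edge at one end; the terminal node there is the unique long simple root (C_6). One simple-root ordering that puts it in standard form is (alpha_5, alpha_2, alpha_1, alpha_3, alpha_6, alpha_4). So the algebra is type C_6, i.e. sp(12).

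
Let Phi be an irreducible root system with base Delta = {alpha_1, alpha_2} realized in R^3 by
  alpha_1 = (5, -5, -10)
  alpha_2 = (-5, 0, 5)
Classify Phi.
Compute the Cartan integers a_ij = 2(alpha_i, alpha_j)/(alpha_j, alpha_j); the resulting 2x2 Cartan matrix is
[[2, -3], [-1, 2]].
The roots have two lengths (squared-length ratio 3:1); the short ones are alpha_{2}. The associated Dynkin diagram is two nodes joined by a triple edge (G_2), so the type is G_2.

G_2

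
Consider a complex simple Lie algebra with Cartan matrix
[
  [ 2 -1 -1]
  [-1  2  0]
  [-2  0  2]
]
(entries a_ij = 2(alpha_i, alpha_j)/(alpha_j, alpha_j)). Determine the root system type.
The matrix has rank 3 with 2's on the diagonal. Reading the off-diagonal entries as Dynkin edges (a single edge where a_ij = a_ji = -1; a double or triple edge where a_ij * a_ji = 2 or 3), the diagram is a chain of 3 nodes with a double edge at one end; the terminal node there is the unique long simple root (C_3). One simple-root ordering that puts it in standard form is (alpha_2, alpha_1, alpha_3). So the algebra is type C_3, i.e. sp(6).

C_3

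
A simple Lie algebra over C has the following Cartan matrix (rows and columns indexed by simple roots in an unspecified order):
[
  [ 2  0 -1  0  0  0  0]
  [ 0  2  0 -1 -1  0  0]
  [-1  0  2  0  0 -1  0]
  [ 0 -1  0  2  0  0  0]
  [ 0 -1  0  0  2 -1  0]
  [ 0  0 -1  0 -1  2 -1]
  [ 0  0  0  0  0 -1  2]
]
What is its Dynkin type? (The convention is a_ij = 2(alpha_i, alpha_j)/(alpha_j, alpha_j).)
The matrix has rank 7 with 2's on the diagonal. Reading the off-diagonal entries as Dynkin edges (a single edge where a_ij = a_ji = -1; a double or triple edge where a_ij * a_ji = 2 or 3), the diagram is a chain of 6 nodes with one extra node attached to the third node from one end (E_7). One simple-root ordering that puts it in standard form is (alpha_1, alpha_7, alpha_3, alpha_6, alpha_5, alpha_2, alpha_4). So the algebra is type E_7.

type E_7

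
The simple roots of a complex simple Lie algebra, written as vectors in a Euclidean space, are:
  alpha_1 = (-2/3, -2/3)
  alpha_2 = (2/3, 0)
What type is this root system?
Compute the Cartan integers a_ij = 2(alpha_i, alpha_j)/(alpha_j, alpha_j); the resulting 2x2 Cartan matrix is
[[2, -2], [-1, 2]].
The roots have two lengths (squared-length ratio 2:1); the short ones are alpha_{2}. The associated Dynkin diagram is a chain of 2 nodes with a double edge at one end; the terminal node there is the unique short simple root (B_2), so the type is B_2 (the algebra so(5)).

B2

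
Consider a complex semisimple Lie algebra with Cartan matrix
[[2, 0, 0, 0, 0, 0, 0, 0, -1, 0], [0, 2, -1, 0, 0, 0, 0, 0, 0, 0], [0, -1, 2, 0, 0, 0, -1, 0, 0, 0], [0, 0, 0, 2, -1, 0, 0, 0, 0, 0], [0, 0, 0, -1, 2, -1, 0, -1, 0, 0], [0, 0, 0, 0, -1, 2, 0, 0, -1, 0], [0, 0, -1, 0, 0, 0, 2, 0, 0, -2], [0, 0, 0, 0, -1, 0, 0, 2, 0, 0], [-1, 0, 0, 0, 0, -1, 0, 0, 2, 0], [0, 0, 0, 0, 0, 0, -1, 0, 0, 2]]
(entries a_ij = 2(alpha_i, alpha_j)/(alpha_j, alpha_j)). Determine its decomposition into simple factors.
B_4 ⊕ D_6

The diagram associated to this matrix has two connected components: the simple roots {alpha_2, alpha_3, alpha_7, alpha_10} form a chain of 4 nodes with a double edge at one end; the terminal node there is the unique short simple root (B_4), and {alpha_1, alpha_4, alpha_5, alpha_6, alpha_8, alpha_9} form a chain of 4 nodes with a fork of two nodes at one end (D_6). A semisimple Lie algebra decomposes uniquely as the direct sum of simple ideals, one per connected component of its Dynkin diagram, so g ≅ B_4 ⊕ D_6 (dimension 36 + 66 = 102).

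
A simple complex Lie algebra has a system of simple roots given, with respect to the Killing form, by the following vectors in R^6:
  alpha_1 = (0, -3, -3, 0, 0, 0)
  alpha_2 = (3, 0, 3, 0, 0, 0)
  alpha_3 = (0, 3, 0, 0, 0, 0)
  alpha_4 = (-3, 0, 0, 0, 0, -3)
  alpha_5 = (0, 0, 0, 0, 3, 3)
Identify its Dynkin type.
Compute the Cartan integers a_ij = 2(alpha_i, alpha_j)/(alpha_j, alpha_j); the resulting 5x5 Cartan matrix is
[[2, -1, -2, 0, 0], [-1, 2, 0, -1, 0], [-1, 0, 2, 0, 0], [0, -1, 0, 2, -1], [0, 0, 0, -1, 2]].
The roots have two lengths (squared-length ratio 2:1); the short ones are alpha_{3}. The associated Dynkin diagram is a chain of 5 nodes with a double edge at one end; the terminal node there is the unique short simple root (B_5), so the type is B_5 (the algebra so(11)).

B_5 (so(11))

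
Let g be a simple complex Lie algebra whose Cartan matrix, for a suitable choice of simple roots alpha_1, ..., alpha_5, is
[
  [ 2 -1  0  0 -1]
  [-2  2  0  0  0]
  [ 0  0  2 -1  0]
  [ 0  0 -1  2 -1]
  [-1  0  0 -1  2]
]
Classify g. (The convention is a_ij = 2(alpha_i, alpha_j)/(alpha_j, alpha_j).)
C_5 (sp(10))

The matrix has rank 5 with 2's on the diagonal. Reading the off-diagonal entries as Dynkin edges (a single edge where a_ij = a_ji = -1; a double or triple edge where a_ij * a_ji = 2 or 3), the diagram is a chain of 5 nodes with a double edge at one end; the terminal node there is the unique long simple root (C_5). One simple-root ordering that puts it in standard form is (alpha_3, alpha_4, alpha_5, alpha_1, alpha_2). So the algebra is type C_5, i.e. sp(10).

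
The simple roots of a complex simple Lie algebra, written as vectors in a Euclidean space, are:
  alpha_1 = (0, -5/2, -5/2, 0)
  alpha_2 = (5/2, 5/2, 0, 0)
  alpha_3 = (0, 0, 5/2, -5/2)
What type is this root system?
Compute the Cartan integers a_ij = 2(alpha_i, alpha_j)/(alpha_j, alpha_j); the resulting 3x3 Cartan matrix is
[[2, -1, -1], [-1, 2, 0], [-1, 0, 2]].
All simple roots have the same length, so the diagram is simply laced. The associated Dynkin diagram is a chain of 3 nodes with single edges (A_3), so the type is A_3 (the algebra sl(4)).

A3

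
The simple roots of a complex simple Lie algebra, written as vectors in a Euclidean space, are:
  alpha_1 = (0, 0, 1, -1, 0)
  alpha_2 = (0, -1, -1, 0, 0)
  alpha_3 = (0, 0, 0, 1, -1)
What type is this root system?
Compute the Cartan integers a_ij = 2(alpha_i, alpha_j)/(alpha_j, alpha_j); the resulting 3x3 Cartan matrix is
[[2, -1, -1], [-1, 2, 0], [-1, 0, 2]].
All simple roots have the same length, so the diagram is simply laced. The associated Dynkin diagram is a chain of 3 nodes with single edges (A_3), so the type is A_3 (the algebra sl(4)).

type A_3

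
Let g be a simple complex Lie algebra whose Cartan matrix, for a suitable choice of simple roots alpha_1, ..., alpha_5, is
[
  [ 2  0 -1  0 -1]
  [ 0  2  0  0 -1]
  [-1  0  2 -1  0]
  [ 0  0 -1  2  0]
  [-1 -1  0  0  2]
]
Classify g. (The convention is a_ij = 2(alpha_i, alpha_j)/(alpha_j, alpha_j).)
The matrix has rank 5 with 2's on the diagonal. Reading the off-diagonal entries as Dynkin edges (a single edge where a_ij = a_ji = -1; a double or triple edge where a_ij * a_ji = 2 or 3), the diagram is a chain of 5 nodes with single edges (A_5). One simple-root ordering that puts it in standard form is (alpha_2, alpha_5, alpha_1, alpha_3, alpha_4). So the algebra is type A_5, i.e. sl(6).

A5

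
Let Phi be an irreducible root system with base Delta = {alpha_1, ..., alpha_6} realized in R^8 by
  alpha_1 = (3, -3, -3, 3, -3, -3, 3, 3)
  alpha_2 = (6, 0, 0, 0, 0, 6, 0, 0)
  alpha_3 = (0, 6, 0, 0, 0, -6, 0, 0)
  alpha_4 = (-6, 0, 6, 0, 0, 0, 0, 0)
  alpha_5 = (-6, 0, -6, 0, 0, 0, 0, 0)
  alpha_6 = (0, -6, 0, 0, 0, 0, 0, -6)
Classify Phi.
E_6

Compute the Cartan integers a_ij = 2(alpha_i, alpha_j)/(alpha_j, alpha_j); the resulting 6x6 Cartan matrix is
[[2, 0, 0, -1, 0, 0], [0, 2, -1, -1, -1, 0], [0, -1, 2, 0, 0, -1], [-1, -1, 0, 2, 0, 0], [0, -1, 0, 0, 2, 0], [0, 0, -1, 0, 0, 2]].
All simple roots have the same length, so the diagram is simply laced. The associated Dynkin diagram is a chain of 5 nodes with one extra node attached to the third node from one end (E_6), so the type is E_6.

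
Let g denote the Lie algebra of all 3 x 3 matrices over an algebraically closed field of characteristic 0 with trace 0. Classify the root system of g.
This is sl(3), which has dimension 3^2 - 1 = 8 and rank 3 - 1 = 2 (a Cartan subalgebra is the diagonal traceless matrices). In the classification of classical Lie algebras, the special linear algebra sl(n+1) has type A_n; here n = 2, so the Dynkin diagram is a chain of 2 nodes with single edges (A_2). Hence the type is A_2.

A2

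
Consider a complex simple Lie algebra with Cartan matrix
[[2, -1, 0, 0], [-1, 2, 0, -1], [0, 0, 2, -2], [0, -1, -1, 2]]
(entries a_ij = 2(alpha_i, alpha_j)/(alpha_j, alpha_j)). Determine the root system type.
The matrix has rank 4 with 2's on the diagonal. Reading the off-diagonal entries as Dynkin edges (a single edge where a_ij = a_ji = -1; a double or triple edge where a_ij * a_ji = 2 or 3), the diagram is a chain of 4 nodes with a double edge at one end; the terminal node there is the unique long simple root (C_4). One simple-root ordering that puts it in standard form is (alpha_1, alpha_2, alpha_4, alpha_3). So the algebra is type C_4, i.e. sp(8).

type C_4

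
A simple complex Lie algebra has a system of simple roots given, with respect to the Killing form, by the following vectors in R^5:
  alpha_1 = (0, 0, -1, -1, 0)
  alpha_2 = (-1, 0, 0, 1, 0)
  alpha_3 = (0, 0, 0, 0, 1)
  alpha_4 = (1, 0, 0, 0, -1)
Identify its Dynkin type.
B_4

Compute the Cartan integers a_ij = 2(alpha_i, alpha_j)/(alpha_j, alpha_j); the resulting 4x4 Cartan matrix is
[[2, -1, 0, 0], [-1, 2, 0, -1], [0, 0, 2, -1], [0, -1, -2, 2]].
The roots have two lengths (squared-length ratio 2:1); the short ones are alpha_{3}. The associated Dynkin diagram is a chain of 4 nodes with a double edge at one end; the terminal node there is the unique short simple root (B_4), so the type is B_4 (the algebra so(9)).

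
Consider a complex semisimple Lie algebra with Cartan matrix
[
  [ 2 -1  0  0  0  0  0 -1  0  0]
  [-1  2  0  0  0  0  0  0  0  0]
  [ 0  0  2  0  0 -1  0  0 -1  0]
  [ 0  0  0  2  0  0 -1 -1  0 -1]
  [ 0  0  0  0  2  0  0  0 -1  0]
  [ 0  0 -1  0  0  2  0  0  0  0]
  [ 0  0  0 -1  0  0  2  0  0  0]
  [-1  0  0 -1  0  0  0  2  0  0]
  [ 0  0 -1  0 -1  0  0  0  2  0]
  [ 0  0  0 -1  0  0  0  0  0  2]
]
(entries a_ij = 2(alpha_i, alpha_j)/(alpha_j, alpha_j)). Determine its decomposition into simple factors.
The diagram associated to this matrix has two connected components: the simple roots {alpha_3, alpha_5, alpha_6, alpha_9} form a chain of 4 nodes with single edges (A_4), and {alpha_1, alpha_2, alpha_4, alpha_7, alpha_8, alpha_10} form a chain of 4 nodes with a fork of two nodes at one end (D_6). A semisimple Lie algebra decomposes uniquely as the direct sum of simple ideals, one per connected component of its Dynkin diagram, so g ≅ A_4 ⊕ D_6 (dimension 24 + 66 = 90).

type A_4 ⊕ type D_6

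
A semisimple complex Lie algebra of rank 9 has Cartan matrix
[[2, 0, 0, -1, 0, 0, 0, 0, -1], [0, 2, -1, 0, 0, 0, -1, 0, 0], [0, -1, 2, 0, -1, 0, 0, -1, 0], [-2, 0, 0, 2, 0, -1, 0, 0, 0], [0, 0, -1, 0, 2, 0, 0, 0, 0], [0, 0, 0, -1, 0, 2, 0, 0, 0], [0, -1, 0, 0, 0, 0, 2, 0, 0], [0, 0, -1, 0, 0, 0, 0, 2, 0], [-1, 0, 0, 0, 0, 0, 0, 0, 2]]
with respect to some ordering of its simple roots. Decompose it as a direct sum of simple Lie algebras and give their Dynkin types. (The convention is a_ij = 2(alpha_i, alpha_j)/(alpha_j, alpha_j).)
The diagram associated to this matrix has two connected components: the simple roots {alpha_2, alpha_3, alpha_5, alpha_7, alpha_8} form a chain of 3 nodes with a fork of two nodes at one end (D_5), and {alpha_1, alpha_4, alpha_6, alpha_9} form a chain of 4 nodes with a double edge between the middle two (F_4). A semisimple Lie algebra decomposes uniquely as the direct sum of simple ideals, one per connected component of its Dynkin diagram, so g ≅ D_5 ⊕ F_4 (dimension 45 + 52 = 97).

D5 ⊕ F4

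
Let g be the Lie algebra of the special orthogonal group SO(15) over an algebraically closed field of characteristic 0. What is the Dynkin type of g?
This is so(15) with 15 odd, which has dimension 15(15-1)/2 = 105 and rank (15-1)/2 = 7. In the classification of classical Lie algebras, the orthogonal algebra so(2n+1) in an odd number of variables has type B_n; here n = 7, so the Dynkin diagram is a chain of 7 nodes with a double edge at one end; the terminal node there is the unique short simple root (B_7). Hence the type is B_7.

B_7 (so(15))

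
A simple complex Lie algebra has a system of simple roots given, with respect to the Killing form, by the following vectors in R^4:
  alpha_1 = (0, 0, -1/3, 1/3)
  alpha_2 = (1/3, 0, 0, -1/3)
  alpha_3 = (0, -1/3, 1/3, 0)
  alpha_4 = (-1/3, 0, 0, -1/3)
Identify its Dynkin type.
type D_4

Compute the Cartan integers a_ij = 2(alpha_i, alpha_j)/(alpha_j, alpha_j); the resulting 4x4 Cartan matrix is
[[2, -1, -1, -1], [-1, 2, 0, 0], [-1, 0, 2, 0], [-1, 0, 0, 2]].
All simple roots have the same length, so the diagram is simply laced. The associated Dynkin diagram is a chain of 2 nodes with a fork of two nodes at one end (D_4), so the type is D_4 (the algebra so(8)).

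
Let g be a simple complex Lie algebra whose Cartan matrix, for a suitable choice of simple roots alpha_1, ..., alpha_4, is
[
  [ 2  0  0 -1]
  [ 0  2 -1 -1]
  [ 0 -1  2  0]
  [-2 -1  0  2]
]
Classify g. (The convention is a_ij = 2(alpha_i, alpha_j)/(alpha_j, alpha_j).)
The matrix has rank 4 with 2's on the diagonal. Reading the off-diagonal entries as Dynkin edges (a single edge where a_ij = a_ji = -1; a double or triple edge where a_ij * a_ji = 2 or 3), the diagram is a chain of 4 nodes with a double edge at one end; the terminal node there is the unique short simple root (B_4). One simple-root ordering that puts it in standard form is (alpha_3, alpha_2, alpha_4, alpha_1). So the algebra is type B_4, i.e. so(9).

B_4 (so(9))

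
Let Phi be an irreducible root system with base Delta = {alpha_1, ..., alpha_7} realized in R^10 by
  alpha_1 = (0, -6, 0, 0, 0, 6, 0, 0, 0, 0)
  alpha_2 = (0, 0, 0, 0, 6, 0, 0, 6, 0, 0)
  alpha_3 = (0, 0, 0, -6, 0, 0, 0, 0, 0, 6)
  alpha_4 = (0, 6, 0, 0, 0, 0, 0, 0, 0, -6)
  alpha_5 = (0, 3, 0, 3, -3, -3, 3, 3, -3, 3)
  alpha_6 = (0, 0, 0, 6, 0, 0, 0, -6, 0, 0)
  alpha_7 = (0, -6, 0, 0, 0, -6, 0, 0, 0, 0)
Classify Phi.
E7

Compute the Cartan integers a_ij = 2(alpha_i, alpha_j)/(alpha_j, alpha_j); the resulting 7x7 Cartan matrix is
[[2, 0, 0, -1, -1, 0, 0], [0, 2, 0, 0, 0, -1, 0], [0, 0, 2, -1, 0, -1, 0], [-1, 0, -1, 2, 0, 0, -1], [-1, 0, 0, 0, 2, 0, 0], [0, -1, -1, 0, 0, 2, 0], [0, 0, 0, -1, 0, 0, 2]].
All simple roots have the same length, so the diagram is simply laced. The associated Dynkin diagram is a chain of 6 nodes with one extra node attached to the third node from one end (E_7), so the type is E_7.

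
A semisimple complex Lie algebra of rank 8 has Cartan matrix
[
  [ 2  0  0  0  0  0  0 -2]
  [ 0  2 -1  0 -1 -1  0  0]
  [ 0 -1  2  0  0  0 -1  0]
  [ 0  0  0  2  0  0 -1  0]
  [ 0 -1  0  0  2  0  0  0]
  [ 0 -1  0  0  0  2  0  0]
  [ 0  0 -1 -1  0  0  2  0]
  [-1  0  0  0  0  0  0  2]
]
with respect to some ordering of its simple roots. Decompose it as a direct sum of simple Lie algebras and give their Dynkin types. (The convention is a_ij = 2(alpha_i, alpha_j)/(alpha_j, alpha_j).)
The diagram associated to this matrix has two connected components: the simple roots {alpha_1, alpha_8} form a chain of 2 nodes with a double edge at one end; the terminal node there is the unique short simple root (B_2), and {alpha_2, alpha_3, alpha_4, alpha_5, alpha_6, alpha_7} form a chain of 4 nodes with a fork of two nodes at one end (D_6). A semisimple Lie algebra decomposes uniquely as the direct sum of simple ideals, one per connected component of its Dynkin diagram, so g ≅ B_2 ⊕ D_6 (dimension 10 + 66 = 76).

B2 + D6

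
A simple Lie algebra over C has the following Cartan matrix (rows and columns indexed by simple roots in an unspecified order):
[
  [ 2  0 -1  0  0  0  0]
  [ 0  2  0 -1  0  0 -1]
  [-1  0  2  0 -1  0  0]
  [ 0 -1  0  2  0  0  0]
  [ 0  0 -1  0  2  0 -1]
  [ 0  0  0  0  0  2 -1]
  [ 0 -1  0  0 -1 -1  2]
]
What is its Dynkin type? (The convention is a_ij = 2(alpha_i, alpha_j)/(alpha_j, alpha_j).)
E_7

The matrix has rank 7 with 2's on the diagonal. Reading the off-diagonal entries as Dynkin edges (a single edge where a_ij = a_ji = -1; a double or triple edge where a_ij * a_ji = 2 or 3), the diagram is a chain of 6 nodes with one extra node attached to the third node from one end (E_7). One simple-root ordering that puts it in standard form is (alpha_4, alpha_6, alpha_2, alpha_7, alpha_5, alpha_3, alpha_1). So the algebra is type E_7.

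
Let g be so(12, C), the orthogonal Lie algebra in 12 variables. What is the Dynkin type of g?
type D_6

This is so(12) with 12 even, which has dimension 12(12-1)/2 = 66 and rank 12/2 = 6. In the classification of classical Lie algebras, the orthogonal algebra so(2n) in an even number of variables has type D_n; here n = 6, so the Dynkin diagram is a chain of 4 nodes with a fork of two nodes at one end (D_6). Hence the type is D_6.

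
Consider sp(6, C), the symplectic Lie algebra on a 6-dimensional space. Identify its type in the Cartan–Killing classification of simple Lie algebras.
C3

This is sp(6), which has dimension 6(6+1)/2 = 21 and rank 6/2 = 3. In the classification of classical Lie algebras, the symplectic algebra sp(2n) has type C_n; here n = 3, so the Dynkin diagram is a chain of 3 nodes with a double edge at one end; the terminal node there is the unique long simple root (C_3). Hence the type is C_3.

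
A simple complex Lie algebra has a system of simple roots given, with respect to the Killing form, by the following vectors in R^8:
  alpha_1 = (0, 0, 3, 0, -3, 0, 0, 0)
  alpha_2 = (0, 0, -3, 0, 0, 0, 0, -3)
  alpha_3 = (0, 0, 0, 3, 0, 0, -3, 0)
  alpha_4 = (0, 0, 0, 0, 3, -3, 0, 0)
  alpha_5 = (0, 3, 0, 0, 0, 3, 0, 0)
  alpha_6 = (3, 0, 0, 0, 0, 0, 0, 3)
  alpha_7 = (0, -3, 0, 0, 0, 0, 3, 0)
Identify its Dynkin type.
A_7

Compute the Cartan integers a_ij = 2(alpha_i, alpha_j)/(alpha_j, alpha_j); the resulting 7x7 Cartan matrix is
[[2, -1, 0, -1, 0, 0, 0], [-1, 2, 0, 0, 0, -1, 0], [0, 0, 2, 0, 0, 0, -1], [-1, 0, 0, 2, -1, 0, 0], [0, 0, 0, -1, 2, 0, -1], [0, -1, 0, 0, 0, 2, 0], [0, 0, -1, 0, -1, 0, 2]].
All simple roots have the same length, so the diagram is simply laced. The associated Dynkin diagram is a chain of 7 nodes with single edges (A_7), so the type is A_7 (the algebra sl(8)).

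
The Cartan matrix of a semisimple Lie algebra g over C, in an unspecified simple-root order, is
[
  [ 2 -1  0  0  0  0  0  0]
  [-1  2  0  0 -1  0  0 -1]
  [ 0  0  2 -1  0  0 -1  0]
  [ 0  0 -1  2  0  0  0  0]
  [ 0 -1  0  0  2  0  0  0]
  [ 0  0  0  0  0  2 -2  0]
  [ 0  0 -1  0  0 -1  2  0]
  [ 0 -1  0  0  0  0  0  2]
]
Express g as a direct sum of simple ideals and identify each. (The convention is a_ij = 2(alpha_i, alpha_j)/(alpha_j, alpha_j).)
C4 ⊕ D4

The diagram associated to this matrix has two connected components: the simple roots {alpha_3, alpha_4, alpha_6, alpha_7} form a chain of 4 nodes with a double edge at one end; the terminal node there is the unique long simple root (C_4), and {alpha_1, alpha_2, alpha_5, alpha_8} form a chain of 2 nodes with a fork of two nodes at one end (D_4). A semisimple Lie algebra decomposes uniquely as the direct sum of simple ideals, one per connected component of its Dynkin diagram, so g ≅ C_4 ⊕ D_4 (dimension 36 + 28 = 64).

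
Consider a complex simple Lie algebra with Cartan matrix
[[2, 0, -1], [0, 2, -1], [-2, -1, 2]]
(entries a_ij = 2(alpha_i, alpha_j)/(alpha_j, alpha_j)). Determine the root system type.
The matrix has rank 3 with 2's on the diagonal. Reading the off-diagonal entries as Dynkin edges (a single edge where a_ij = a_ji = -1; a double or triple edge where a_ij * a_ji = 2 or 3), the diagram is a chain of 3 nodes with a double edge at one end; the terminal node there is the unique short simple root (B_3). One simple-root ordering that puts it in standard form is (alpha_2, alpha_3, alpha_1). So the algebra is type B_3, i.e. so(7).

B_3 (so(7))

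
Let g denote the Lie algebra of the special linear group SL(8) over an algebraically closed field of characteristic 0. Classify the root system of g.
This is sl(8), which has dimension 8^2 - 1 = 63 and rank 8 - 1 = 7 (a Cartan subalgebra is the diagonal traceless matrices). In the classification of classical Lie algebras, the special linear algebra sl(n+1) has type A_n; here n = 7, so the Dynkin diagram is a chain of 7 nodes with single edges (A_7). Hence the type is A_7.

A7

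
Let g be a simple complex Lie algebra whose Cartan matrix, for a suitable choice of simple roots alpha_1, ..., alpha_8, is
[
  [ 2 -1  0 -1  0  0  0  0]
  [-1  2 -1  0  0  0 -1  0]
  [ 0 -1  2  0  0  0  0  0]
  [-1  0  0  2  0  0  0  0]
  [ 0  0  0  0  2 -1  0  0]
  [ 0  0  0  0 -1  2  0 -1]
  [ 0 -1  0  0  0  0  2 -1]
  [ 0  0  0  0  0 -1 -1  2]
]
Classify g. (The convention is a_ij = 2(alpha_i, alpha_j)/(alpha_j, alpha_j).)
E_8

The matrix has rank 8 with 2's on the diagonal. Reading the off-diagonal entries as Dynkin edges (a single edge where a_ij = a_ji = -1; a double or triple edge where a_ij * a_ji = 2 or 3), the diagram is a chain of 7 nodes with one extra node attached to the third node from one end (E_8). One simple-root ordering that puts it in standard form is (alpha_4, alpha_3, alpha_1, alpha_2, alpha_7, alpha_8, alpha_6, alpha_5). So the algebra is type E_8.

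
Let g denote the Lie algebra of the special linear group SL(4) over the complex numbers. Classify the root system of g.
This is sl(4), which has dimension 4^2 - 1 = 15 and rank 4 - 1 = 3 (a Cartan subalgebra is the diagonal traceless matrices). In the classification of classical Lie algebras, the special linear algebra sl(n+1) has type A_n; here n = 3, so the Dynkin diagram is a chain of 3 nodes with single edges (A_3). Hence the type is A_3.

A_3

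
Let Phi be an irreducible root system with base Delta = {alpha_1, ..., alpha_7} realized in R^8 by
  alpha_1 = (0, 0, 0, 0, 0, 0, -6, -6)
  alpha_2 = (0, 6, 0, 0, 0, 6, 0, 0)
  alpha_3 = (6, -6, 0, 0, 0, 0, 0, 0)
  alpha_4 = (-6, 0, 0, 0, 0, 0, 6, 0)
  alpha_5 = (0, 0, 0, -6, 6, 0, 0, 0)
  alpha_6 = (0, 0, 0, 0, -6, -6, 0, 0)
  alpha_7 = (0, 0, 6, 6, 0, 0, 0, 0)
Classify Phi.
A_7

Compute the Cartan integers a_ij = 2(alpha_i, alpha_j)/(alpha_j, alpha_j); the resulting 7x7 Cartan matrix is
[[2, 0, 0, -1, 0, 0, 0], [0, 2, -1, 0, 0, -1, 0], [0, -1, 2, -1, 0, 0, 0], [-1, 0, -1, 2, 0, 0, 0], [0, 0, 0, 0, 2, -1, -1], [0, -1, 0, 0, -1, 2, 0], [0, 0, 0, 0, -1, 0, 2]].
All simple roots have the same length, so the diagram is simply laced. The associated Dynkin diagram is a chain of 7 nodes with single edges (A_7), so the type is A_7 (the algebra sl(8)).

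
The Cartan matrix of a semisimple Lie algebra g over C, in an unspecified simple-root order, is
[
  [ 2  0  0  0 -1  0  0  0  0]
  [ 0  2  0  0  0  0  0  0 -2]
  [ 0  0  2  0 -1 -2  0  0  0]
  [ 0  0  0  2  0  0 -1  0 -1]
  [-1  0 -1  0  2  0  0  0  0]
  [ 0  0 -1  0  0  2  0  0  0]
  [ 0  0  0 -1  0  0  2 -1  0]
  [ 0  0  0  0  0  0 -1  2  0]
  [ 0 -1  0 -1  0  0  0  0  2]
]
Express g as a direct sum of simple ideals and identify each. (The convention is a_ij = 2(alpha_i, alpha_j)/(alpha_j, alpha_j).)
B_4 (so(9)) ⊕ C_5 (sp(10))

The diagram associated to this matrix has two connected components: the simple roots {alpha_1, alpha_3, alpha_5, alpha_6} form a chain of 4 nodes with a double edge at one end; the terminal node there is the unique short simple root (B_4), and {alpha_2, alpha_4, alpha_7, alpha_8, alpha_9} form a chain of 5 nodes with a double edge at one end; the terminal node there is the unique long simple root (C_5). A semisimple Lie algebra decomposes uniquely as the direct sum of simple ideals, one per connected component of its Dynkin diagram, so g ≅ B_4 ⊕ C_5 (dimension 36 + 55 = 91).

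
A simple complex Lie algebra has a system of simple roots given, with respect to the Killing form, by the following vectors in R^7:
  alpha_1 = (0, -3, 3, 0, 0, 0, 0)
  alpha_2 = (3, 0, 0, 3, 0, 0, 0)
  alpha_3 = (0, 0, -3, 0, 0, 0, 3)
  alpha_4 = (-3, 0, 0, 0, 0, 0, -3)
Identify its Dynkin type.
A4

Compute the Cartan integers a_ij = 2(alpha_i, alpha_j)/(alpha_j, alpha_j); the resulting 4x4 Cartan matrix is
[[2, 0, -1, 0], [0, 2, 0, -1], [-1, 0, 2, -1], [0, -1, -1, 2]].
All simple roots have the same length, so the diagram is simply laced. The associated Dynkin diagram is a chain of 4 nodes with single edges (A_4), so the type is A_4 (the algebra sl(5)).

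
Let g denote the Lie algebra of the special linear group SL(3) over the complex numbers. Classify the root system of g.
A2

This is sl(3), which has dimension 3^2 - 1 = 8 and rank 3 - 1 = 2 (a Cartan subalgebra is the diagonal traceless matrices). In the classification of classical Lie algebras, the special linear algebra sl(n+1) has type A_n; here n = 2, so the Dynkin diagram is a chain of 2 nodes with single edges (A_2). Hence the type is A_2.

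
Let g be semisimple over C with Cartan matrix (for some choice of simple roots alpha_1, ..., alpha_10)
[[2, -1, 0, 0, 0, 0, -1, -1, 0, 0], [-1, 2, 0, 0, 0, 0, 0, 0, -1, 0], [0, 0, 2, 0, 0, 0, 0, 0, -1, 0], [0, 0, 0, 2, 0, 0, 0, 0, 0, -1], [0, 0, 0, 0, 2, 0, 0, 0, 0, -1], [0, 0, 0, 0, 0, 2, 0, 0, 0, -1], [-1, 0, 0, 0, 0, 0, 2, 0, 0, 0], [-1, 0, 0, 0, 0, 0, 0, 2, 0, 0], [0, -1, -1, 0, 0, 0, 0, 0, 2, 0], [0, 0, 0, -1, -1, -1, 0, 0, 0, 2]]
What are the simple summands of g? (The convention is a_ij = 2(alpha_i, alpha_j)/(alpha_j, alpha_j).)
The diagram associated to this matrix has two connected components: the simple roots {alpha_4, alpha_5, alpha_6, alpha_10} form a chain of 2 nodes with a fork of two nodes at one end (D_4), and {alpha_1, alpha_2, alpha_3, alpha_7, alpha_8, alpha_9} form a chain of 4 nodes with a fork of two nodes at one end (D_6). A semisimple Lie algebra decomposes uniquely as the direct sum of simple ideals, one per connected component of its Dynkin diagram, so g ≅ D_4 ⊕ D_6 (dimension 28 + 66 = 94).

D_4 (so(8)) ⊕ D_6 (so(12))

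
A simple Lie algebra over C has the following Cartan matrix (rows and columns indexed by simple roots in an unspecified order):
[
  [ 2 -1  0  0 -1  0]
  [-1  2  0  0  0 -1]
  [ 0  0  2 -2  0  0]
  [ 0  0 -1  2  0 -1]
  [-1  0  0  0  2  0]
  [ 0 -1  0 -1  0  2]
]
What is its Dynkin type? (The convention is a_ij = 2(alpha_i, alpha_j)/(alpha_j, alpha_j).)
C_6 (sp(12))

The matrix has rank 6 with 2's on the diagonal. Reading the off-diagonal entries as Dynkin edges (a single edge where a_ij = a_ji = -1; a double or triple edge where a_ij * a_ji = 2 or 3), the diagram is a chain of 6 nodes with a double edge at one end; the terminal node there is the unique long simple root (C_6). One simple-root ordering that puts it in standard form is (alpha_5, alpha_1, alpha_2, alpha_6, alpha_4, alpha_3). So the algebra is type C_6, i.e. sp(12).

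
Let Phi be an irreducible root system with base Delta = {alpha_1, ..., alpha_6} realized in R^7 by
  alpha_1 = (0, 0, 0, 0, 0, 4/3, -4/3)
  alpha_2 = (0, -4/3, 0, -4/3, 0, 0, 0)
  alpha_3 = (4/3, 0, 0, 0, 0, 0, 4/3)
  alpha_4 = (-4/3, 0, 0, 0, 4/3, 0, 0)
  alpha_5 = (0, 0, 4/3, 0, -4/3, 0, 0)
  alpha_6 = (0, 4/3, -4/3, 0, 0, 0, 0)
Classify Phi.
type A_6

Compute the Cartan integers a_ij = 2(alpha_i, alpha_j)/(alpha_j, alpha_j); the resulting 6x6 Cartan matrix is
[[2, 0, -1, 0, 0, 0], [0, 2, 0, 0, 0, -1], [-1, 0, 2, -1, 0, 0], [0, 0, -1, 2, -1, 0], [0, 0, 0, -1, 2, -1], [0, -1, 0, 0, -1, 2]].
All simple roots have the same length, so the diagram is simply laced. The associated Dynkin diagram is a chain of 6 nodes with single edges (A_6), so the type is A_6 (the algebra sl(7)).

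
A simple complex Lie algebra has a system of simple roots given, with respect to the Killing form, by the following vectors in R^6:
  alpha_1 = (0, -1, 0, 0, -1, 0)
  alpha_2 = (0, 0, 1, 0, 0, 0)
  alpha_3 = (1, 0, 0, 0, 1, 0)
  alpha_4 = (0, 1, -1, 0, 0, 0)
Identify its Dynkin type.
B_4 (so(9))

Compute the Cartan integers a_ij = 2(alpha_i, alpha_j)/(alpha_j, alpha_j); the resulting 4x4 Cartan matrix is
[[2, 0, -1, -1], [0, 2, 0, -1], [-1, 0, 2, 0], [-1, -2, 0, 2]].
The roots have two lengths (squared-length ratio 2:1); the short ones are alpha_{2}. The associated Dynkin diagram is a chain of 4 nodes with a double edge at one end; the terminal node there is the unique short simple root (B_4), so the type is B_4 (the algebra so(9)).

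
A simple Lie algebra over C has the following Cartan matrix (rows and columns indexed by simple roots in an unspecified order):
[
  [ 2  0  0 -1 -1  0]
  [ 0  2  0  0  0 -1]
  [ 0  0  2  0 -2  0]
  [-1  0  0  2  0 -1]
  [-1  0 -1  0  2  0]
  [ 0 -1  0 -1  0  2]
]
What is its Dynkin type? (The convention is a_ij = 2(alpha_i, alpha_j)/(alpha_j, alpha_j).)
The matrix has rank 6 with 2's on the diagonal. Reading the off-diagonal entries as Dynkin edges (a single edge where a_ij = a_ji = -1; a double or triple edge where a_ij * a_ji = 2 or 3), the diagram is a chain of 6 nodes with a double edge at one end; the terminal node there is the unique long simple root (C_6). One simple-root ordering that puts it in standard form is (alpha_2, alpha_6, alpha_4, alpha_1, alpha_5, alpha_3). So the algebra is type C_6, i.e. sp(12).

C_6 (sp(12))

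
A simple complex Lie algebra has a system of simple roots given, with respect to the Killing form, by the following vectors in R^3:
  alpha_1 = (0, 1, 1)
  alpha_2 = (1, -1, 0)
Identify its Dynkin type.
A_2

Compute the Cartan integers a_ij = 2(alpha_i, alpha_j)/(alpha_j, alpha_j); the resulting 2x2 Cartan matrix is
[[2, -1], [-1, 2]].
All simple roots have the same length, so the diagram is simply laced. The associated Dynkin diagram is a chain of 2 nodes with single edges (A_2), so the type is A_2 (the algebra sl(3)).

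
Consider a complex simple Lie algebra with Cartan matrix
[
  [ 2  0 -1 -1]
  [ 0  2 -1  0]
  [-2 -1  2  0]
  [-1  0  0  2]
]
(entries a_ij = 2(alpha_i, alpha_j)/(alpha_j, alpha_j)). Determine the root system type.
The matrix has rank 4 with 2's on the diagonal. Reading the off-diagonal entries as Dynkin edges (a single edge where a_ij = a_ji = -1; a double or triple edge where a_ij * a_ji = 2 or 3), the diagram is a chain of 4 nodes with a double edge between the middle two (F_4). One simple-root ordering that puts it in standard form is (alpha_2, alpha_3, alpha_1, alpha_4). So the algebra is type F_4.

F_4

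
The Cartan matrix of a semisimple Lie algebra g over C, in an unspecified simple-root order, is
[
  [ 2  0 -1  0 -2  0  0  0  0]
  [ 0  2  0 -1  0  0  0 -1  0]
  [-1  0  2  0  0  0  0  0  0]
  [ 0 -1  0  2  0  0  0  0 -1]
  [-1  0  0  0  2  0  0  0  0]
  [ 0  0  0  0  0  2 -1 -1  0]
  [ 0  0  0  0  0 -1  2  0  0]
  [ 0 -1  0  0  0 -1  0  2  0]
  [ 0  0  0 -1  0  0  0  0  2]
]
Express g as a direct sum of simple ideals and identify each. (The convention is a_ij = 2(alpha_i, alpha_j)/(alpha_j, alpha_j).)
The diagram associated to this matrix has two connected components: the simple roots {alpha_2, alpha_4, alpha_6, alpha_7, alpha_8, alpha_9} form a chain of 6 nodes with single edges (A_6), and {alpha_1, alpha_3, alpha_5} form a chain of 3 nodes with a double edge at one end; the terminal node there is the unique short simple root (B_3). A semisimple Lie algebra decomposes uniquely as the direct sum of simple ideals, one per connected component of its Dynkin diagram, so g ≅ A_6 ⊕ B_3 (dimension 48 + 21 = 69).

A_6 (sl(7)) ⊕ B_3 (so(7))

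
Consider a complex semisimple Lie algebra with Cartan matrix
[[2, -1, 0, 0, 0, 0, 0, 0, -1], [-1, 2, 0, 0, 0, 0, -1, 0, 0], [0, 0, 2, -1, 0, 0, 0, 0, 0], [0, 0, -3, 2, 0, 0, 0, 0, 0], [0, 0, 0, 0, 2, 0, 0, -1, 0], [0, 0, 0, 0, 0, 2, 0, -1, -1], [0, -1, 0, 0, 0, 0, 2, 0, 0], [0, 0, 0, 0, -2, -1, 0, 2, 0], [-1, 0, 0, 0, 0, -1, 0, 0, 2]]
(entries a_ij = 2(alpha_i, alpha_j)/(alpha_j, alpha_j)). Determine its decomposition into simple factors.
B_7 + G_2

The diagram associated to this matrix has two connected components: the simple roots {alpha_1, alpha_2, alpha_5, alpha_6, alpha_7, alpha_8, alpha_9} form a chain of 7 nodes with a double edge at one end; the terminal node there is the unique short simple root (B_7), and {alpha_3, alpha_4} form two nodes joined by a triple edge (G_2). A semisimple Lie algebra decomposes uniquely as the direct sum of simple ideals, one per connected component of its Dynkin diagram, so g ≅ B_7 ⊕ G_2 (dimension 105 + 14 = 119).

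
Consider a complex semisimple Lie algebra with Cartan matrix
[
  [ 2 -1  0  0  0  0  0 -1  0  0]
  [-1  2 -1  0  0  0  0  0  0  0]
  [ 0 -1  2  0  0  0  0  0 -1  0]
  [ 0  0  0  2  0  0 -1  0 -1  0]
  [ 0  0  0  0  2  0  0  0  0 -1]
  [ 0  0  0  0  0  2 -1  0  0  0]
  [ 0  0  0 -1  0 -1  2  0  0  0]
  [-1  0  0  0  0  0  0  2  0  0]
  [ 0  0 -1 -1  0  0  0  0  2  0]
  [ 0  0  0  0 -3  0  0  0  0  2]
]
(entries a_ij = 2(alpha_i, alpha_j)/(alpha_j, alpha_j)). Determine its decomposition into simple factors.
A8 ⊕ G2

The diagram associated to this matrix has two connected components: the simple roots {alpha_1, alpha_2, alpha_3, alpha_4, alpha_6, alpha_7, alpha_8, alpha_9} form a chain of 8 nodes with single edges (A_8), and {alpha_5, alpha_10} form two nodes joined by a triple edge (G_2). A semisimple Lie algebra decomposes uniquely as the direct sum of simple ideals, one per connected component of its Dynkin diagram, so g ≅ A_8 ⊕ G_2 (dimension 80 + 14 = 94).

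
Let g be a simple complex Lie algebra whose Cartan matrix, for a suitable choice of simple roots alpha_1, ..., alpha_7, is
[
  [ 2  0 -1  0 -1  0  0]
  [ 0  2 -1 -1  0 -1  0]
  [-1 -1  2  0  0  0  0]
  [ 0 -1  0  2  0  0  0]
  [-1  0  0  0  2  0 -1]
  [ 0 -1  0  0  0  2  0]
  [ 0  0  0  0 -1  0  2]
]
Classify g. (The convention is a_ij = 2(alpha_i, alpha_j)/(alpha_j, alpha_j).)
type D_7

The matrix has rank 7 with 2's on the diagonal. Reading the off-diagonal entries as Dynkin edges (a single edge where a_ij = a_ji = -1; a double or triple edge where a_ij * a_ji = 2 or 3), the diagram is a chain of 5 nodes with a fork of two nodes at one end (D_7). One simple-root ordering that puts it in standard form is (alpha_7, alpha_5, alpha_1, alpha_3, alpha_2, alpha_6, alpha_4). So the algebra is type D_7, i.e. so(14).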